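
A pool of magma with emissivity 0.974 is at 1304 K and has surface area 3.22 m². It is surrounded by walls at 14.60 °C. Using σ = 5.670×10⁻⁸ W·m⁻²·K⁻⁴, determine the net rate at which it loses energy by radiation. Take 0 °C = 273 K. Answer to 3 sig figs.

Surroundings: T = 14.60 °C + 273 = 287.60 K.
Area A = 3.22 m².
Net radiated power P_net = εσA(T⁴ − T₀⁴) = 0.974×5.670×10⁻⁸×3.22×(1304⁴ − 287.60⁴).
T⁴ − T₀⁴ = 2.89141×10¹² − 6.84157×10⁹ = 2.88457×10¹² K⁴, so P_net = 5.13×10⁵ W.

Net loss ≈ 5.13×10⁵ W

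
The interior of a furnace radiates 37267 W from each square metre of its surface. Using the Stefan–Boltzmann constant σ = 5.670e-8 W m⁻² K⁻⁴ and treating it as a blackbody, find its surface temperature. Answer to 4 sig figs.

I = σT⁴, so T = (I/σ)^(1/4) = (37267/(5.670×10⁻⁸))^(1/4) = 900.4 K.

T ≈ 900.4 K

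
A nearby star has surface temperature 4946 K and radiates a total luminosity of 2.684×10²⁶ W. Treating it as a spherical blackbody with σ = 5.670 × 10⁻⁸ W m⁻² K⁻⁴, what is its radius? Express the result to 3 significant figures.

L = 4πR²σT⁴ ⇒ R = √(L/(4πσT⁴)).
σT⁴ = 3.39312×10⁷ W/m², so R = √(2.684×10²⁶/(4π×3.39312×10⁷)) = 7.93×10⁸ m.

R ≈ 7.93×10⁸ m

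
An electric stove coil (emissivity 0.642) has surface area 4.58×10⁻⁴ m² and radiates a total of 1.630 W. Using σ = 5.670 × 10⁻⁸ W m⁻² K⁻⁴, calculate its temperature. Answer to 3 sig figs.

Area A = 4.58×10⁻⁴ m².
P = εσAT⁴ ⇒ T = (P/(εσA))^(1/4) = (1.630/(0.642×5.670×10⁻⁸×4.58×10⁻⁴))^(1/4) = 559 K.

T ≈ 559 K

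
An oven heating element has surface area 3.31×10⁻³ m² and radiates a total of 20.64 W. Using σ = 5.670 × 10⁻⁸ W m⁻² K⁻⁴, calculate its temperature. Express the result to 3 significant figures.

T ≈ 576 K

Area A = 3.31×10⁻³ m².
P = σAT⁴ ⇒ T = (P/(σA))^(1/4) = (20.64/(5.670×10⁻⁸×3.31×10⁻³))^(1/4) = 576 K.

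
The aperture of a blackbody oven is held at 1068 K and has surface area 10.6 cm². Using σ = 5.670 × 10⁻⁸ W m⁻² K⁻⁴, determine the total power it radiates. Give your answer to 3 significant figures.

Area A = 10.6 cm² = 1.06×10⁻³ m².
P = σAT⁴ = 5.670×10⁻⁸ × 1.06×10⁻³ × (1068)⁴ = 78.2 W.

P ≈ 78.2 W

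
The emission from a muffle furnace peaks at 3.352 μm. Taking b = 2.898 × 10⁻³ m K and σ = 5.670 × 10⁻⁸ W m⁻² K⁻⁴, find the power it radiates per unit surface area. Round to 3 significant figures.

Wien's law: T = b/λ_max = 2.898×10⁻³/3.352×10⁻⁶ = 864.558 K.
Then I = σT⁴ = 5.670×10⁻⁸×(864.558)⁴ = 3.17×10⁴ W/m².

I ≈ 3.17×10⁴ W/m²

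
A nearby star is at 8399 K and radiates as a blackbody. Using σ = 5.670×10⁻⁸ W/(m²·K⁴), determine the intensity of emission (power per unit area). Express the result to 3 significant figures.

I ≈ 2.82×10⁸ W/m²

Stefan–Boltzmann: I = σT⁴ = 5.670×10⁻⁸ × (8399)⁴ = 2.82×10⁸ W/m².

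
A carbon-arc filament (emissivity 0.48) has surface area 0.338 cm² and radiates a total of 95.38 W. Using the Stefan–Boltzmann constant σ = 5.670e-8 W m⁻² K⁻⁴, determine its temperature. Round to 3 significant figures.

T ≈ 3.19×10³ K

Area A = 0.338 cm² = 3.38×10⁻⁵ m².
P = εσAT⁴ ⇒ T = (P/(εσA))^(1/4) = (95.38/(0.48×5.670×10⁻⁸×3.38×10⁻⁵))^(1/4) = 3.19×10³ K.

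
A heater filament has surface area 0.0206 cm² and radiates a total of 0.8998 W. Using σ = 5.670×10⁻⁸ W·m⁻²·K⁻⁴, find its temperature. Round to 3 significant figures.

T ≈ 1.67×10³ K

Area A = 0.0206 cm² = 2.06×10⁻⁶ m².
P = σAT⁴ ⇒ T = (P/(σA))^(1/4) = (0.8998/(5.670×10⁻⁸×2.06×10⁻⁶))^(1/4) = 1.67×10³ K.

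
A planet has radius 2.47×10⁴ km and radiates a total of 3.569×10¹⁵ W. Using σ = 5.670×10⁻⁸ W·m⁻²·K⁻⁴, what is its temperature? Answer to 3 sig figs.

Surface area A = 4πR² = 4π(2.47×10⁷ m)² = 7.66662×10¹⁵ m².
P = σAT⁴ ⇒ T = (P/(σA))^(1/4) = (3.569×10¹⁵/(5.670×10⁻⁸×7.66662×10¹⁵))^(1/4) = 53.5 K.

T ≈ 53.5 K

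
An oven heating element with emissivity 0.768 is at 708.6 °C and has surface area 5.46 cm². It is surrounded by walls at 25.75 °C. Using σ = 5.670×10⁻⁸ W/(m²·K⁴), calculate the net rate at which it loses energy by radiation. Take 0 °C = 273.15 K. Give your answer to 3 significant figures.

Net loss ≈ 21.9 W

T = 708.6 °C + 273.15 = 981.75 K.
Surroundings: T = 25.75 °C + 273.15 = 298.90 K.
Area A = 5.46 cm² = 5.46×10⁻⁴ m².
Net radiated power P_net = εσA(T⁴ − T₀⁴) = 0.768×5.670×10⁻⁸×5.46×10⁻⁴×(981.75⁴ − 298.90⁴).
T⁴ − T₀⁴ = 9.28974×10¹¹ − 7.98185×10⁹ = 9.20992×10¹¹ K⁴, so P_net = 21.9 W.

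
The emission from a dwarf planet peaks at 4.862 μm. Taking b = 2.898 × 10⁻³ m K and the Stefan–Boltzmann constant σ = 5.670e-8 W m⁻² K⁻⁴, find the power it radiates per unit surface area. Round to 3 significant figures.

I ≈ 7.16×10³ W/m²

Wien's law: T = b/λ_max = 2.898×10⁻³/4.862×10⁻⁶ = 596.051 K.
Then I = σT⁴ = 5.670×10⁻⁸×(596.051)⁴ = 7.16×10³ W/m².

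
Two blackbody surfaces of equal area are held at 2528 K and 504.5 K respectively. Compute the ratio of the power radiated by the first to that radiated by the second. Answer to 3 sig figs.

P₁/P₂ ≈ 630

With equal areas, P₁/P₂ = (T₁/T₂)⁴ = (2528/504.5)⁴ = 630.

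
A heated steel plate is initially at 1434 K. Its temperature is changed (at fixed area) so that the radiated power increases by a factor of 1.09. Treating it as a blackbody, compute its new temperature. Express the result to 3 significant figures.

T₂ ≈ 1.47×10³ K

P ∝ T⁴, so T₂/T₁ = (P₂/P₁)^(1/4) = (1.09)^(1/4) = 1.02178.
T₂ = 1434 × 1.02178 = 1.47×10³ K.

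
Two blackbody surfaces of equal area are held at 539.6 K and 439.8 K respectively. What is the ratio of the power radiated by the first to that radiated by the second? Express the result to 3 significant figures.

With equal areas, P₁/P₂ = (T₁/T₂)⁴ = (539.6/439.8)⁴ = 2.27.

P₁/P₂ ≈ 2.27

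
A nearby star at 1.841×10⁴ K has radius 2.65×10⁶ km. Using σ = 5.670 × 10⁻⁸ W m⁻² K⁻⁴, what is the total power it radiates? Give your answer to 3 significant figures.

Surface area A = 4πR² = 4π(2.65×10⁹ m)² = 8.82473×10¹⁹ m².
P = σAT⁴ = 5.670×10⁻⁸ × 8.82473×10¹⁹ × (1.841×10⁴)⁴ = 5.75×10²⁹ W.

P ≈ 5.75×10²⁹ W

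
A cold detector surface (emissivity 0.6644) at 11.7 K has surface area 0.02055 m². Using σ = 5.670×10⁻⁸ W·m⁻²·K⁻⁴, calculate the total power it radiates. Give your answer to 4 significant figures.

Area A = 0.02055 m².
P = εσAT⁴ = 0.6644 × 5.670×10⁻⁸ × 0.02055 × (11.7)⁴ = 1.451×10⁻⁵ W.

P ≈ 1.451×10⁻⁵ W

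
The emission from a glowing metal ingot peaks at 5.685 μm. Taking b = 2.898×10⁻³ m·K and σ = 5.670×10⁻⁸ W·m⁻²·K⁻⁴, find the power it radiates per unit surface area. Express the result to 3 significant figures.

Wien's law: T = b/λ_max = 2.898×10⁻³/5.685×10⁻⁶ = 509.763 K.
Then I = σT⁴ = 5.670×10⁻⁸×(509.763)⁴ = 3.83×10³ W/m².

I ≈ 3.83×10³ W/m²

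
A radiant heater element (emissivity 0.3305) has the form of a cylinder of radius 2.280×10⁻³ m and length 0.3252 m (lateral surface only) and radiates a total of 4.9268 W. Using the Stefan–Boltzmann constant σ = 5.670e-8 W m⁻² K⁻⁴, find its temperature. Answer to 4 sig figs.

Lateral area A = 2πrL = 2π×2.280×10⁻³×0.3252 = 4.65871×10⁻³ m².
P = εσAT⁴ ⇒ T = (P/(εσA))^(1/4) = (4.9268/(0.3305×5.670×10⁻⁸×4.65871×10⁻³))^(1/4) = 487.4 K.

T ≈ 487.4 K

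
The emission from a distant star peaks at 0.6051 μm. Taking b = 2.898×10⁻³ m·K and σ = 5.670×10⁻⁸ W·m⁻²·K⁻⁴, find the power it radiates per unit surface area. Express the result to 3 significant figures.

Wien's law: T = b/λ_max = 2.898×10⁻³/6.051×10⁻⁷ = 4789.29 K.
Then I = σT⁴ = 5.670×10⁻⁸×(4789.29)⁴ = 2.98×10⁷ W/m².

I ≈ 2.98×10⁷ W/m²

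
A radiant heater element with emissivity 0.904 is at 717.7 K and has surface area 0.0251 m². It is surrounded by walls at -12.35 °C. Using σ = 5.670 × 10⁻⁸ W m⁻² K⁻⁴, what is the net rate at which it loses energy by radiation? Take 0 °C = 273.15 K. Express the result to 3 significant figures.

Surroundings: T = -12.35 °C + 273.15 = 260.80 K.
Area A = 0.0251 m².
Net radiated power P_net = εσA(T⁴ − T₀⁴) = 0.904×5.670×10⁻⁸×0.0251×(717.7⁴ − 260.80⁴).
T⁴ − T₀⁴ = 2.65321×10¹¹ − 4.62626×10⁹ = 2.60695×10¹¹ K⁴, so P_net = 335 W.

Net loss ≈ 335 W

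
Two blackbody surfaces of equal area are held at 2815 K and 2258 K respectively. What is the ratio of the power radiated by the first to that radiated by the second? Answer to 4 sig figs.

With equal areas, P₁/P₂ = (T₁/T₂)⁴ = (2815/2258)⁴ = 2.416.

P₁/P₂ ≈ 2.416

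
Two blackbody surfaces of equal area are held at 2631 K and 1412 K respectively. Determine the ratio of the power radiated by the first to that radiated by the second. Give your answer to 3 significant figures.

P₁/P₂ ≈ 12.1

With equal areas, P₁/P₂ = (T₁/T₂)⁴ = (2631/1412)⁴ = 12.1.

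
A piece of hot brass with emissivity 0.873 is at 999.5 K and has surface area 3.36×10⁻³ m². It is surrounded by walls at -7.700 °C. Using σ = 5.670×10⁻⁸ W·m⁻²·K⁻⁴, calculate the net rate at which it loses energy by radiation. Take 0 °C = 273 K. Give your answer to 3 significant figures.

Surroundings: T = -7.700 °C + 273 = 265.300 K.
Area A = 3.36×10⁻³ m².
Net radiated power P_net = εσA(T⁴ − T₀⁴) = 0.873×5.670×10⁻⁸×3.36×10⁻³×(999.5⁴ − 265.300⁴).
T⁴ − T₀⁴ = 9.98001×10¹¹ − 4.95392×10⁹ = 9.93047×10¹¹ K⁴, so P_net = 165 W.

Net loss ≈ 165 W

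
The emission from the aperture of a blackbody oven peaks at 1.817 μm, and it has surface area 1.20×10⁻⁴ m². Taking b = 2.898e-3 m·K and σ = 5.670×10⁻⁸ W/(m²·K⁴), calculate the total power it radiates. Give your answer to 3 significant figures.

P ≈ 44.0 W

Wien's law: T = b/λ_max = 2.898×10⁻³/1.817×10⁻⁶ = 1594.94 K.
Area A = 1.20×10⁻⁴ m².
Then P = σAT⁴ = 5.670×10⁻⁸×1.20×10⁻⁴×(1594.94)⁴ = 44.0 W.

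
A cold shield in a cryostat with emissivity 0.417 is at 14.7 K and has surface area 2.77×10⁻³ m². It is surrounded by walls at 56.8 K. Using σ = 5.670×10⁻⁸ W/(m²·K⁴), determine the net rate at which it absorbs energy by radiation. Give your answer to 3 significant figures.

Area A = 2.77×10⁻³ m².
Net radiated power P_net = εσA(T⁴ − T₀⁴) = 0.417×5.670×10⁻⁸×2.77×10⁻³×(14.7⁴ − 56.8⁴).
T⁴ − T₀⁴ = 46694.9 − 1.04086×10⁷ = -1.03619×10⁷ K⁴, so P_net = -6.79×10⁻⁴ W — negative, meaning a net gain of 6.79×10⁻⁴ W.

Net gain ≈ 6.79×10⁻⁴ W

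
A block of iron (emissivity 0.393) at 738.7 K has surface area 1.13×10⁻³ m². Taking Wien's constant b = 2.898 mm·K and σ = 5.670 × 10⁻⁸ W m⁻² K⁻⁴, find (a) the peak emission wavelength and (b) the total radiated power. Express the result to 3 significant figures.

λ_max ≈ 3.92 μm; P ≈ 7.50 W

(a) λ_max = b/T = 2.898×10⁻³/738.7 = 3.923×10⁻⁶ m = 3.92 μm.
Area A = 1.13×10⁻³ m².
(b) P = εσAT⁴ = 0.393×5.670×10⁻⁸×1.13×10⁻³×(738.7)⁴ = 7.50 W.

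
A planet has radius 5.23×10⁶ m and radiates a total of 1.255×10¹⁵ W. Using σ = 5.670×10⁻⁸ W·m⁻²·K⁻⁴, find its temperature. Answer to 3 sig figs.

T ≈ 89.6 K

Surface area A = 4πR² = 4π(5.23×10⁶ m)² = 3.43727×10¹⁴ m².
P = σAT⁴ ⇒ T = (P/(σA))^(1/4) = (1.255×10¹⁵/(5.670×10⁻⁸×3.43727×10¹⁴))^(1/4) = 89.6 K.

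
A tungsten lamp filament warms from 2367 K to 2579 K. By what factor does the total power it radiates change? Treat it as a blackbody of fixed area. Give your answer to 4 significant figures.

P ∝ T⁴, so P₂/P₁ = (T₂/T₁)⁴ = (2579/2367)⁴ = (1.08956)⁴ = 1.409.

P₂/P₁ ≈ 1.409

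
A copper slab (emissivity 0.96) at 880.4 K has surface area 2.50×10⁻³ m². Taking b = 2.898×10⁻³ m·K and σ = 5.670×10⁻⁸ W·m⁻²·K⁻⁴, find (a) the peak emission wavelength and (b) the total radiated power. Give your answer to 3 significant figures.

(a) λ_max = b/T = 2.898×10⁻³/880.4 = 3.292×10⁻⁶ m = 3.29 μm.
Area A = 2.50×10⁻³ m².
(b) P = εσAT⁴ = 0.96×5.670×10⁻⁸×2.50×10⁻³×(880.4)⁴ = 81.8 W.

λ_max ≈ 3.29 μm; P ≈ 81.8 W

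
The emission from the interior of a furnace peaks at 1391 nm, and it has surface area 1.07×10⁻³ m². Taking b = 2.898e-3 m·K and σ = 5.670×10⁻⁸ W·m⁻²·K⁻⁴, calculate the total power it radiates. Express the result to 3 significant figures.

Wien's law: T = b/λ_max = 2.898×10⁻³/1.391×10⁻⁶ = 2083.39 K.
Area A = 1.07×10⁻³ m².
Then P = σAT⁴ = 5.670×10⁻⁸×1.07×10⁻³×(2083.39)⁴ = 1.14×10³ W.

P ≈ 1.14×10³ W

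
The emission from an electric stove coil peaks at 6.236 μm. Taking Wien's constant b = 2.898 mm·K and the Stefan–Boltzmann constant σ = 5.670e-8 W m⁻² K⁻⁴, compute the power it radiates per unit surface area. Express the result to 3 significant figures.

I ≈ 2.64×10³ W/m²

Wien's law: T = b/λ_max = 2.898×10⁻³/6.236×10⁻⁶ = 464.721 K.
Then I = σT⁴ = 5.670×10⁻⁸×(464.721)⁴ = 2.64×10³ W/m².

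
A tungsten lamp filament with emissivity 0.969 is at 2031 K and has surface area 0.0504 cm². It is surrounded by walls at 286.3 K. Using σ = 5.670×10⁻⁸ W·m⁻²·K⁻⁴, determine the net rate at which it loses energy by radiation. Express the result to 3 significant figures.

Net loss ≈ 4.71 W

Area A = 0.0504 cm² = 5.04×10⁻⁶ m².
Net radiated power P_net = εσA(T⁴ − T₀⁴) = 0.969×5.670×10⁻⁸×5.04×10⁻⁶×(2031⁴ − 286.3⁴).
T⁴ − T₀⁴ = 1.70153×10¹³ − 6.71870×10⁹ = 1.70086×10¹³ K⁴, so P_net = 4.71 W.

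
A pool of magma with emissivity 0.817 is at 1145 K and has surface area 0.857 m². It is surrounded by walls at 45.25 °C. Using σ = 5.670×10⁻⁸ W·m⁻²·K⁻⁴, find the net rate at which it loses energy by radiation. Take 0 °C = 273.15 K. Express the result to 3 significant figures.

Net loss ≈ 6.78×10⁴ W

Surroundings: T = 45.25 °C + 273.15 = 318.40 K.
Area A = 0.857 m².
Net radiated power P_net = εσA(T⁴ − T₀⁴) = 0.817×5.670×10⁻⁸×0.857×(1145⁴ − 318.40⁴).
T⁴ − T₀⁴ = 1.71879×10¹² − 1.02776×10¹⁰ = 1.70851×10¹² K⁴, so P_net = 6.78×10⁴ W.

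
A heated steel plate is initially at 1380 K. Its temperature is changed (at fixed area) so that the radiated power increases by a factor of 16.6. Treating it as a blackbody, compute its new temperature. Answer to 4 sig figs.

T₂ ≈ 2786 K

P ∝ T⁴, so T₂/T₁ = (P₂/P₁)^(1/4) = (16.6)^(1/4) = 2.01849.
T₂ = 1380 × 2.01849 = 2786 K.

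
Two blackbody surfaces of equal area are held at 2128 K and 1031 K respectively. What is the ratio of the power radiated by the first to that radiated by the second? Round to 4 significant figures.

P₁/P₂ ≈ 18.15

With equal areas, P₁/P₂ = (T₁/T₂)⁴ = (2128/1031)⁴ = 18.15.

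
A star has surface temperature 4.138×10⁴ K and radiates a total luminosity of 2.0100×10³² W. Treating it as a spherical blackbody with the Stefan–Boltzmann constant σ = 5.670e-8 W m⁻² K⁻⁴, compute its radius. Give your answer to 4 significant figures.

R ≈ 9.809×10⁹ m

L = 4πR²σT⁴ ⇒ R = √(L/(4πσT⁴)).
σT⁴ = 1.66244×10¹¹ W/m², so R = √(2.0100×10³²/(4π×1.66244×10¹¹)) = 9.809×10⁹ m.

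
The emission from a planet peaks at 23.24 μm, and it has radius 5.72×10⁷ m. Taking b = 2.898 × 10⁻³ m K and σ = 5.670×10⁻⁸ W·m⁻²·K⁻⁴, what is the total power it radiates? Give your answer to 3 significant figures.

Wien's law: T = b/λ_max = 2.898×10⁻³/2.324×10⁻⁵ = 124.699 K.
Surface area A = 4πR² = 4π(5.72×10⁷ m)² = 4.11152×10¹⁶ m².
Then P = σAT⁴ = 5.670×10⁻⁸×4.11152×10¹⁶×(124.699)⁴ = 5.64×10¹⁷ W.

P ≈ 5.64×10¹⁷ W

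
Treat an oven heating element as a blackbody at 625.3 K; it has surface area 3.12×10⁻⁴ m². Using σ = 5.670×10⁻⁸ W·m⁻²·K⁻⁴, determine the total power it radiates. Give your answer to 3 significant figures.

Area A = 3.12×10⁻⁴ m².
P = σAT⁴ = 5.670×10⁻⁸ × 3.12×10⁻⁴ × (625.3)⁴ = 2.70 W.

P ≈ 2.70 W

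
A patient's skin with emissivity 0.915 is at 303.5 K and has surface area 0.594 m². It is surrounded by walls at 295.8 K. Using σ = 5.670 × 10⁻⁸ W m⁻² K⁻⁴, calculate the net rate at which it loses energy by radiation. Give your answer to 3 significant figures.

Net loss ≈ 25.5 W

Area A = 0.594 m².
Net radiated power P_net = εσA(T⁴ − T₀⁴) = 0.915×5.670×10⁻⁸×0.594×(303.5⁴ − 295.8⁴).
T⁴ − T₀⁴ = 8.48467×10⁹ − 7.65584×10⁹ = 8.28830×10⁸ K⁴, so P_net = 25.5 W.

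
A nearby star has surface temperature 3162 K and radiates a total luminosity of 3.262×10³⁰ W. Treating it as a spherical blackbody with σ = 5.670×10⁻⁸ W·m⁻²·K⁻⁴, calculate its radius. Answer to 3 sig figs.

L = 4πR²σT⁴ ⇒ R = √(L/(4πσT⁴)).
σT⁴ = 5.66801×10⁶ W/m², so R = √(3.262×10³⁰/(4π×5.66801×10⁶)) = 2.14×10¹¹ m.

R ≈ 2.14×10¹¹ m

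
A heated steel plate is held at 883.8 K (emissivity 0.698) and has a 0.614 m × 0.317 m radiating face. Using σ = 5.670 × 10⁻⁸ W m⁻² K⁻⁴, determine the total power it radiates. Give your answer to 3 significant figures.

Area A = 0.614 × 0.317 = 0.194638 m².
P = εσAT⁴ = 0.698 × 5.670×10⁻⁸ × 0.194638 × (883.8)⁴ = 4.70×10³ W.

P ≈ 4.70×10³ W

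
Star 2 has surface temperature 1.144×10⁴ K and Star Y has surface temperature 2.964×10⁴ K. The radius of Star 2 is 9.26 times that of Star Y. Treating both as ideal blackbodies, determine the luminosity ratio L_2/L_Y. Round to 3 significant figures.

L_2/L_Y ≈ 1.90

L ∝ R²T⁴, so L_2/L_Y = (R_2/R_Y)²(T_2/T_Y)⁴ = (9.26)² × (1.144×10⁴/2.964×10⁴)⁴ = 85.7476 × 0.0221917 = 1.90.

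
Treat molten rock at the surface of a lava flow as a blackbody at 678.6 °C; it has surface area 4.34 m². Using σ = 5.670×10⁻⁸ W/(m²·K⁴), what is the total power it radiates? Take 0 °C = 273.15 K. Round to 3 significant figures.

T = 678.6 °C + 273.15 = 951.75 K.
Area A = 4.34 m².
P = σAT⁴ = 5.670×10⁻⁸ × 4.34 × (951.75)⁴ = 2.02×10⁵ W.

P ≈ 2.02×10⁵ W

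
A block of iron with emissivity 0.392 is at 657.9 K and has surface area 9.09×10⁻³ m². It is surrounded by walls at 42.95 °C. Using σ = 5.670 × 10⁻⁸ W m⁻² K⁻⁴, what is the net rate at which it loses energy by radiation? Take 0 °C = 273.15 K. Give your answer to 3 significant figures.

Net loss ≈ 35.8 W

Surroundings: T = 42.95 °C + 273.15 = 316.10 K.
Area A = 9.09×10⁻³ m².
Net radiated power P_net = εσA(T⁴ − T₀⁴) = 0.392×5.670×10⁻⁸×9.09×10⁻³×(657.9⁴ − 316.10⁴).
T⁴ − T₀⁴ = 1.87344×10¹¹ − 9.98385×10⁹ = 1.77360×10¹¹ K⁴, so P_net = 35.8 W.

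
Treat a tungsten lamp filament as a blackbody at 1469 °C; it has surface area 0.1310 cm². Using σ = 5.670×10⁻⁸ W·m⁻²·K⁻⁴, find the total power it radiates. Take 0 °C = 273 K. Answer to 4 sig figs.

P ≈ 6.840 W

T = 1469 °C + 273 = 1742 K.
Area A = 0.1310 cm² = 1.310×10⁻⁵ m².
P = σAT⁴ = 5.670×10⁻⁸ × 1.310×10⁻⁵ × (1742)⁴ = 6.840 W.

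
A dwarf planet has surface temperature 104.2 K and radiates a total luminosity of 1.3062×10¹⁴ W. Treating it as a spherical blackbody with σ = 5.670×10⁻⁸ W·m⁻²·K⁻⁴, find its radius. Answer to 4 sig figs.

L = 4πR²σT⁴ ⇒ R = √(L/(4πσT⁴)).
σT⁴ = 6.68427 W/m², so R = √(1.3062×10¹⁴/(4π×6.68427)) = 1.247×10⁶ m.

R ≈ 1.247×10⁶ m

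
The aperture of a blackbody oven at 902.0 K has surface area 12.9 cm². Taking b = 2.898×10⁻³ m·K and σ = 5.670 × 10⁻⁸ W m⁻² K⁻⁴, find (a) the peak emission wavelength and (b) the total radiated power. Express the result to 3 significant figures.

(a) λ_max = b/T = 2.898×10⁻³/902.0 = 3.213×10⁻⁶ m = 3.21 μm.
Area A = 12.9 cm² = 1.29×10⁻³ m².
(b) P = σAT⁴ = 5.670×10⁻⁸×1.29×10⁻³×(902.0)⁴ = 48.4 W.

λ_max ≈ 3.21 μm; P ≈ 48.4 W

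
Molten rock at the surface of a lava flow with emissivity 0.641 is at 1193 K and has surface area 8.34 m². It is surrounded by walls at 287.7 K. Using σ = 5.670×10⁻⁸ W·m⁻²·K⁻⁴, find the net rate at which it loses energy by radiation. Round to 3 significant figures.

Area A = 8.34 m².
Net radiated power P_net = εσA(T⁴ − T₀⁴) = 0.641×5.670×10⁻⁸×8.34×(1193⁴ − 287.7⁴).
T⁴ − T₀⁴ = 2.02564×10¹² − 6.85109×10⁹ = 2.01879×10¹² K⁴, so P_net = 6.12×10⁵ W.

Net loss ≈ 6.12×10⁵ W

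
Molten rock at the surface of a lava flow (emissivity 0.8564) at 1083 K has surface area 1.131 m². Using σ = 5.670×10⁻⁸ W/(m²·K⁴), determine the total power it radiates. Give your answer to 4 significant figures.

Area A = 1.131 m².
P = εσAT⁴ = 0.8564 × 5.670×10⁻⁸ × 1.131 × (1083)⁴ = 7.555×10⁴ W.

P ≈ 7.555×10⁴ W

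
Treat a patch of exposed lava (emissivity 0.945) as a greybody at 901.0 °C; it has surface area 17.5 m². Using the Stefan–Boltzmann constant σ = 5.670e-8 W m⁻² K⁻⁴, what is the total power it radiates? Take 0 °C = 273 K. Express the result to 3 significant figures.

T = 901.0 °C + 273 = 1174.0 K.
Area A = 17.5 m².
P = εσAT⁴ = 0.945 × 5.670×10⁻⁸ × 17.5 × (1174.0)⁴ = 1.78×10⁶ W.

P ≈ 1.78×10⁶ W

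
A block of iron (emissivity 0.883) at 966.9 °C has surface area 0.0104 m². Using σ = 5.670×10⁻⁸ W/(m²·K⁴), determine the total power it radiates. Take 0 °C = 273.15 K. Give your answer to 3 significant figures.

P ≈ 1.23×10³ W

T = 966.9 °C + 273.15 = 1240.05 K.
Area A = 0.0104 m².
P = εσAT⁴ = 0.883 × 5.670×10⁻⁸ × 0.0104 × (1240.05)⁴ = 1.23×10³ W.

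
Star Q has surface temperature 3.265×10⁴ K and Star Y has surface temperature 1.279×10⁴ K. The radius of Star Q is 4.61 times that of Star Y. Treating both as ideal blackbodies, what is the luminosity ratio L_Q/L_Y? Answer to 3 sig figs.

L ∝ R²T⁴, so L_Q/L_Y = (R_Q/R_Y)²(T_Q/T_Y)⁴ = (4.61)² × (3.265×10⁴/1.279×10⁴)⁴ = 21.2521 × 42.4669 = 903.

L_Q/L_Y ≈ 903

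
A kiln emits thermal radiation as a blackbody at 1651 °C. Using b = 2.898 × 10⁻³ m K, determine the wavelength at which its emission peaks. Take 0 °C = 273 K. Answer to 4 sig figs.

λ_max ≈ 1506 nm

T = 1651 °C + 273 = 1924 K.
Wien's displacement law: λ_max = b/T = (2.898×10⁻³ m·K)/(1924 K) = 1.5062×10⁻⁶ m.
That is 1506 nm, in the infrared range.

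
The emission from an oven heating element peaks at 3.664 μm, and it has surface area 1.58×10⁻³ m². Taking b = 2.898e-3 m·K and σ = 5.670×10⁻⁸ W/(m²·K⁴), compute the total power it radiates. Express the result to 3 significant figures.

P ≈ 35.1 W

Wien's law: T = b/λ_max = 2.898×10⁻³/3.664×10⁻⁶ = 790.939 K.
Area A = 1.58×10⁻³ m².
Then P = σAT⁴ = 5.670×10⁻⁸×1.58×10⁻³×(790.939)⁴ = 35.1 W.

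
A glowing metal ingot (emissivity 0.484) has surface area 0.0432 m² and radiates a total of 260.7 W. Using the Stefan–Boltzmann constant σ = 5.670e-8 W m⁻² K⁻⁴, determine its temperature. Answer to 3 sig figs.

T ≈ 685 K

Area A = 0.0432 m².
P = εσAT⁴ ⇒ T = (P/(εσA))^(1/4) = (260.7/(0.484×5.670×10⁻⁸×0.0432))^(1/4) = 685 K.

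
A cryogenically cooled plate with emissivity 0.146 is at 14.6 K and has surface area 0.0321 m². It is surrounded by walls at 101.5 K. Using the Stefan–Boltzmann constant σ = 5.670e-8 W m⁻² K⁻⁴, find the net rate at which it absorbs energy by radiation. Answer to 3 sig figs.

Area A = 0.0321 m².
Net radiated power P_net = εσA(T⁴ − T₀⁴) = 0.146×5.670×10⁻⁸×0.0321×(14.6⁴ − 101.5⁴).
T⁴ − T₀⁴ = 45437.2 − 1.06136×10⁸ = -1.06091×10⁸ K⁴, so P_net = -0.0282 W — negative, meaning a net gain of 0.0282 W.

Net gain ≈ 0.0282 W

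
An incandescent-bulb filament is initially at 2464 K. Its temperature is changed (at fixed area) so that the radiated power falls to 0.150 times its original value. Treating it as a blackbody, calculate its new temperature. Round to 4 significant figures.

P ∝ T⁴, so T₂/T₁ = (P₂/P₁)^(1/4) = (0.150)^(1/4) = 0.622333.
T₂ = 2464 × 0.622333 = 1533 K.

T₂ ≈ 1533 K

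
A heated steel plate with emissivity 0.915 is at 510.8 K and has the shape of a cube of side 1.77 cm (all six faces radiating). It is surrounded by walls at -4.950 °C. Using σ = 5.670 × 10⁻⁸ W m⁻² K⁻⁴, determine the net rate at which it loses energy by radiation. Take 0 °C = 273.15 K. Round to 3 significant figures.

Surroundings: T = -4.950 °C + 273.15 = 268.200 K.
Area A = 6s² = 6×(0.0177 m)² = 1.87974×10⁻³ m².
Net radiated power P_net = εσA(T⁴ − T₀⁴) = 0.915×5.670×10⁻⁸×1.87974×10⁻³×(510.8⁴ − 268.200⁴).
T⁴ − T₀⁴ = 6.80775×10¹⁰ − 5.17410×10⁹ = 6.29034×10¹⁰ K⁴, so P_net = 6.13 W.

Net loss ≈ 6.13 W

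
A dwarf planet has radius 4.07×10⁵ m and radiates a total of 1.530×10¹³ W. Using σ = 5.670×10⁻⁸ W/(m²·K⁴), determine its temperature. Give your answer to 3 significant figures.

T ≈ 107 K

Surface area A = 4πR² = 4π(4.07×10⁵ m)² = 2.08161×10¹² m².
P = σAT⁴ ⇒ T = (P/(σA))^(1/4) = (1.530×10¹³/(5.670×10⁻⁸×2.08161×10¹²))^(1/4) = 107 K.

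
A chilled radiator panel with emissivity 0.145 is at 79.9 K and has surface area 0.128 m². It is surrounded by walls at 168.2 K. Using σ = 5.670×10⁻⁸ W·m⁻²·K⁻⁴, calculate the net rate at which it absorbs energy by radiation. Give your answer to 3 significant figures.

Area A = 0.128 m².
Net radiated power P_net = εσA(T⁴ − T₀⁴) = 0.145×5.670×10⁻⁸×0.128×(79.9⁴ − 168.2⁴).
T⁴ − T₀⁴ = 4.07556×10⁷ − 8.00394×10⁸ = -7.59638×10⁸ K⁴, so P_net = -0.799 W — negative, meaning a net gain of 0.799 W.

Net gain ≈ 0.799 W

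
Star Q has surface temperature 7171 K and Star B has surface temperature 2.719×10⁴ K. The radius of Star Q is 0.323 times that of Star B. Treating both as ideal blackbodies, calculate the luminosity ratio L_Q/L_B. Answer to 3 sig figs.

L ∝ R²T⁴, so L_Q/L_B = (R_Q/R_B)²(T_Q/T_B)⁴ = (0.323)² × (7171/2.719×10⁴)⁴ = 0.104329 × 4.83818×10⁻³ = 5.05×10⁻⁴.

L_Q/L_B ≈ 5.05×10⁻⁴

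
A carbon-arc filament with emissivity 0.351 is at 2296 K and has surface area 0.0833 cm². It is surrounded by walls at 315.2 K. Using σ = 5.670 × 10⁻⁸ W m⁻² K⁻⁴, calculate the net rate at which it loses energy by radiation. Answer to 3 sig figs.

Net loss ≈ 4.61 W

Area A = 0.0833 cm² = 8.33×10⁻⁶ m².
Net radiated power P_net = εσA(T⁴ − T₀⁴) = 0.351×5.670×10⁻⁸×8.33×10⁻⁶×(2296⁴ − 315.2⁴).
T⁴ − T₀⁴ = 2.77899×10¹³ − 9.87063×10⁹ = 2.77800×10¹³ K⁴, so P_net = 4.61 W.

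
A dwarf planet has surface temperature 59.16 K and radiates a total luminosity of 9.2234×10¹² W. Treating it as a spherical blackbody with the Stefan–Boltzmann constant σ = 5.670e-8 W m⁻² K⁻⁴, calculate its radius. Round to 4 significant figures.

R ≈ 1.028×10⁶ m

L = 4πR²σT⁴ ⇒ R = √(L/(4πσT⁴)).
σT⁴ = 0.694538 W/m², so R = √(9.2234×10¹²/(4π×0.694538)) = 1.028×10⁶ m.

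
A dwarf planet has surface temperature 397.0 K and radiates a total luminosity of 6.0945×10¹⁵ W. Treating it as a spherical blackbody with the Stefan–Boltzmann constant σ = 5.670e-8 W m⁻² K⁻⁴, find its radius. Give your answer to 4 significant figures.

R ≈ 5.868×10⁵ m

L = 4πR²σT⁴ ⇒ R = √(L/(4πσT⁴)).
σT⁴ = 1408.46 W/m², so R = √(6.0945×10¹⁵/(4π×1408.46)) = 5.868×10⁵ m.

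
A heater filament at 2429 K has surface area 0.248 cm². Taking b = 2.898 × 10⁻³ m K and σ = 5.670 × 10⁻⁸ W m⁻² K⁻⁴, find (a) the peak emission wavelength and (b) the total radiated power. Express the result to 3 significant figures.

(a) λ_max = b/T = 2.898×10⁻³/2429 = 1.193×10⁻⁶ m = 1.19 μm.
Area A = 0.248 cm² = 2.48×10⁻⁵ m².
(b) P = σAT⁴ = 5.670×10⁻⁸×2.48×10⁻⁵×(2429)⁴ = 48.9 W.

λ_max ≈ 1.19 μm; P ≈ 48.9 W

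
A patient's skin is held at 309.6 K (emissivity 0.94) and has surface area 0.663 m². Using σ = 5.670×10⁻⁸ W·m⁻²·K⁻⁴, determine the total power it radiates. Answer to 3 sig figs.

P ≈ 325 W

Area A = 0.663 m².
P = εσAT⁴ = 0.94 × 5.670×10⁻⁸ × 0.663 × (309.6)⁴ = 325 W.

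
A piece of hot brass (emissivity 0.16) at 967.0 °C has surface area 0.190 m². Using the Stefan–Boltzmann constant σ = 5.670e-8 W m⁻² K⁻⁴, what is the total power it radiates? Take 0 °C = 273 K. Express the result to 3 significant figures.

P ≈ 4.08×10³ W

T = 967.0 °C + 273 = 1240.0 K.
Area A = 0.190 m².
P = εσAT⁴ = 0.16 × 5.670×10⁻⁸ × 0.190 × (1240.0)⁴ = 4.08×10³ W.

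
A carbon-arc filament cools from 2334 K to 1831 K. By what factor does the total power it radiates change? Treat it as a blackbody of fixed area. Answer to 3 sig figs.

P₂/P₁ ≈ 0.379

P ∝ T⁴, so P₂/P₁ = (T₂/T₁)⁴ = (1831/2334)⁴ = (0.784490)⁴ = 0.379.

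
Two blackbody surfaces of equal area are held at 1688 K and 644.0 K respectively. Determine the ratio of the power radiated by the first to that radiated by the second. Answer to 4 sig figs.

P₁/P₂ ≈ 47.20

With equal areas, P₁/P₂ = (T₁/T₂)⁴ = (1688/644.0)⁴ = 47.20.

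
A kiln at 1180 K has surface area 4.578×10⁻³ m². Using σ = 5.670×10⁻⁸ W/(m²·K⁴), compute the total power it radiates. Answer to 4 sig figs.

Area A = 4.578×10⁻³ m².
P = σAT⁴ = 5.670×10⁻⁸ × 4.578×10⁻³ × (1180)⁴ = 503.3 W.

P ≈ 503.3 W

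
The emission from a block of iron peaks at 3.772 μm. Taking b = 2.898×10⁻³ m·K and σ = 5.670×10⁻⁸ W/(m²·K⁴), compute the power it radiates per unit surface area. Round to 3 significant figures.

Wien's law: T = b/λ_max = 2.898×10⁻³/3.772×10⁻⁶ = 768.293 K.
Then I = σT⁴ = 5.670×10⁻⁸×(768.293)⁴ = 1.98×10⁴ W/m².

I ≈ 1.98×10⁴ W/m²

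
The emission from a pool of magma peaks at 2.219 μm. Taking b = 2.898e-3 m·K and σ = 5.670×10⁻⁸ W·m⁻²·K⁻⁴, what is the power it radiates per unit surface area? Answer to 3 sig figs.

I ≈ 1.65×10⁵ W/m²

Wien's law: T = b/λ_max = 2.898×10⁻³/2.219×10⁻⁶ = 1305.99 K.
Then I = σT⁴ = 5.670×10⁻⁸×(1305.99)⁴ = 1.65×10⁵ W/m².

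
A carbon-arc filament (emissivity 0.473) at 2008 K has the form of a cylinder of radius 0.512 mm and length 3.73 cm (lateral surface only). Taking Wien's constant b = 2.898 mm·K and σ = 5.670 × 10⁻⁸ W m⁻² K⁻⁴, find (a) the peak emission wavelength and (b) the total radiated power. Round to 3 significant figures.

(a) λ_max = b/T = 2.898×10⁻³/2008 = 1.443×10⁻⁶ m = 1.44 μm.
Lateral area A = 2πrL = 2π×5.12×10⁻⁴×0.0373 = 1.19994×10⁻⁴ m².
(b) P = εσAT⁴ = 0.473×5.670×10⁻⁸×1.19994×10⁻⁴×(2008)⁴ = 52.3 W.

λ_max ≈ 1.44 μm; P ≈ 52.3 W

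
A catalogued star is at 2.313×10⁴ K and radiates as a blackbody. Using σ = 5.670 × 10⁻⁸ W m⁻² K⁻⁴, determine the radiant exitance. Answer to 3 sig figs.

Stefan–Boltzmann: I = σT⁴ = 5.670×10⁻⁸ × (2.313×10⁴)⁴ = 1.62×10¹⁰ W/m².

I ≈ 1.62×10¹⁰ W/m²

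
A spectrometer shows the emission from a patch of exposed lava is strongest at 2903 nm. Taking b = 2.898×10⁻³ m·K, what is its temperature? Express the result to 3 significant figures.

Wien's law gives T = b/λ_max = (2.898×10⁻³ m·K)/(2.903×10⁻⁶ m) = 998 K.

T ≈ 998 K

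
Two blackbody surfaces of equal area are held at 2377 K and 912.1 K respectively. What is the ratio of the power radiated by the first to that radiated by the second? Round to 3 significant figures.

P₁/P₂ ≈ 46.1

With equal areas, P₁/P₂ = (T₁/T₂)⁴ = (2377/912.1)⁴ = 46.1.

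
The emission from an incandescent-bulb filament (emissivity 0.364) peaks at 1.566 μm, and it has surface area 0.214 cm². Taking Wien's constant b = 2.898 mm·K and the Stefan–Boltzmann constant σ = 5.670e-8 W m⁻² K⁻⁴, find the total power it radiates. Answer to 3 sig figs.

P ≈ 5.18 W

Wien's law: T = b/λ_max = 2.898×10⁻³/1.566×10⁻⁶ = 1850.57 K.
Area A = 0.214 cm² = 2.14×10⁻⁵ m².
Then P = εσAT⁴ = 0.364×5.670×10⁻⁸×2.14×10⁻⁵×(1850.57)⁴ = 5.18 W.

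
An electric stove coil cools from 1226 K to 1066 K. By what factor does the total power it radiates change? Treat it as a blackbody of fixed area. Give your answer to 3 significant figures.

P₂/P₁ ≈ 0.572

P ∝ T⁴, so P₂/P₁ = (T₂/T₁)⁴ = (1066/1226)⁴ = (0.869494)⁴ = 0.572.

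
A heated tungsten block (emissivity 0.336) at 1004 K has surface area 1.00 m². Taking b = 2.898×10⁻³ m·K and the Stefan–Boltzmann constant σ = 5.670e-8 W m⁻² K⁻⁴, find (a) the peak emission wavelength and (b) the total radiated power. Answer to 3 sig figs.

(a) λ_max = b/T = 2.898×10⁻³/1004 = 2.886×10⁻⁶ m = 2.89×10³ nm.
Area A = 1.00 m².
(b) P = εσAT⁴ = 0.336×5.670×10⁻⁸×1.00×(1004)⁴ = 1.94×10⁴ W.

λ_max ≈ 2.89×10³ nm; P ≈ 1.94×10⁴ W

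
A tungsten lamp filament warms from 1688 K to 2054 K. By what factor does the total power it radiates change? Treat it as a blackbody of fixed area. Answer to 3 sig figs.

P ∝ T⁴, so P₂/P₁ = (T₂/T₁)⁴ = (2054/1688)⁴ = (1.21682)⁴ = 2.19.

P₂/P₁ ≈ 2.19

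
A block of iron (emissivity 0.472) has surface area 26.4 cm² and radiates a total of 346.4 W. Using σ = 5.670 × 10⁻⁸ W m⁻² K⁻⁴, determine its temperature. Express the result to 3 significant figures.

T ≈ 1.49×10³ K

Area A = 26.4 cm² = 2.64×10⁻³ m².
P = εσAT⁴ ⇒ T = (P/(εσA))^(1/4) = (346.4/(0.472×5.670×10⁻⁸×2.64×10⁻³))^(1/4) = 1.49×10³ K.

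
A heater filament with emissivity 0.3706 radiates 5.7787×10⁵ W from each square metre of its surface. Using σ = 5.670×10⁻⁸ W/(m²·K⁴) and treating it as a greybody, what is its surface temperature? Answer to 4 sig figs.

I = εσT⁴, so T = (I/εσ)^(1/4) = (5.7787×10⁵/(0.3706×5.670×10⁻⁸))^(1/4) = 2290 K.

T ≈ 2290 K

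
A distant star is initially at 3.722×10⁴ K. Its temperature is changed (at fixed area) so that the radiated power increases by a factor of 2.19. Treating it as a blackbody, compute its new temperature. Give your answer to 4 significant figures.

T₂ ≈ 4.528×10⁴ K

P ∝ T⁴, so T₂/T₁ = (P₂/P₁)^(1/4) = (2.19)^(1/4) = 1.21650.
T₂ = 3.722×10⁴ × 1.21650 = 4.528×10⁴ K.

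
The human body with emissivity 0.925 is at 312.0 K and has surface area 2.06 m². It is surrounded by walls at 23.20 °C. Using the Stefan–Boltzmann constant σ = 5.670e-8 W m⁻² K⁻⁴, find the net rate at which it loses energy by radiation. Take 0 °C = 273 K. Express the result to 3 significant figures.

Net loss ≈ 192 W

Surroundings: T = 23.20 °C + 273 = 296.20 K.
Area A = 2.06 m².
Net radiated power P_net = εσA(T⁴ − T₀⁴) = 0.925×5.670×10⁻⁸×2.06×(312.0⁴ − 296.20⁴).
T⁴ − T₀⁴ = 9.47585×10⁹ − 7.69733×10⁹ = 1.77852×10⁹ K⁴, so P_net = 192 W.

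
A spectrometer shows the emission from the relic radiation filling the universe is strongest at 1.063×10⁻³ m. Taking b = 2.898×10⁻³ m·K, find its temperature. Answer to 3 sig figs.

Wien's law gives T = b/λ_max = (2.898×10⁻³ m·K)/(1.063×10⁻³ m) = 2.73 K.

T ≈ 2.73 K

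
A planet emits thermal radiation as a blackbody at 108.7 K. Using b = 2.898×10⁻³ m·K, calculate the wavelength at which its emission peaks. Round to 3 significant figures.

λ_max ≈ 26.7 μm

Wien's displacement law: λ_max = b/T = (2.898×10⁻³ m·K)/(108.7 K) = 2.666×10⁻⁵ m.
That is 26.7 μm, in the infrared range.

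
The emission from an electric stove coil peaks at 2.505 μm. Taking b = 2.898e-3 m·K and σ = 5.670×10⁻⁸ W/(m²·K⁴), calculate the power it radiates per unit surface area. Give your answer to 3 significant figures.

I ≈ 1.02×10⁵ W/m²

Wien's law: T = b/λ_max = 2.898×10⁻³/2.505×10⁻⁶ = 1156.89 K.
Then I = σT⁴ = 5.670×10⁻⁸×(1156.89)⁴ = 1.02×10⁵ W/m².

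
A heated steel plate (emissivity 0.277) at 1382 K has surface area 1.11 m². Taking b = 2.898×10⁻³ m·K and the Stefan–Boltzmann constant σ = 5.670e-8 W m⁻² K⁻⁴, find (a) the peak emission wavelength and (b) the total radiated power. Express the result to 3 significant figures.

λ_max ≈ 2.10 μm; P ≈ 6.36×10⁴ W

(a) λ_max = b/T = 2.898×10⁻³/1382 = 2.097×10⁻⁶ m = 2.10 μm.
Area A = 1.11 m².
(b) P = εσAT⁴ = 0.277×5.670×10⁻⁸×1.11×(1382)⁴ = 6.36×10⁴ W.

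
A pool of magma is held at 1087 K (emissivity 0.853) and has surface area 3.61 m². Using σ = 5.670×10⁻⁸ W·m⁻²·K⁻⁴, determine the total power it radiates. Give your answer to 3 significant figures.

Area A = 3.61 m².
P = εσAT⁴ = 0.853 × 5.670×10⁻⁸ × 3.61 × (1087)⁴ = 2.44×10⁵ W.

P ≈ 2.44×10⁵ W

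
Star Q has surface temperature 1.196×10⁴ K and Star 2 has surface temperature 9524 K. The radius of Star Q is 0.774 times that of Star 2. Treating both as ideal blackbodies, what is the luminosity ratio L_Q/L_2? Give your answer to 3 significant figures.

L_Q/L_2 ≈ 1.49

L ∝ R²T⁴, so L_Q/L_2 = (R_Q/R_2)²(T_Q/T_2)⁴ = (0.774)² × (1.196×10⁴/9524)⁴ = 0.599076 × 2.48684 = 1.49.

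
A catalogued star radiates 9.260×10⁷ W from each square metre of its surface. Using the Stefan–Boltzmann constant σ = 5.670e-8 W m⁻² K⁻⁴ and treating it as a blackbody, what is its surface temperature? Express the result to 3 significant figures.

I = σT⁴, so T = (I/σ)^(1/4) = (9.260×10⁷/(5.670×10⁻⁸))^(1/4) = 6.36×10³ K.

T ≈ 6.36×10³ K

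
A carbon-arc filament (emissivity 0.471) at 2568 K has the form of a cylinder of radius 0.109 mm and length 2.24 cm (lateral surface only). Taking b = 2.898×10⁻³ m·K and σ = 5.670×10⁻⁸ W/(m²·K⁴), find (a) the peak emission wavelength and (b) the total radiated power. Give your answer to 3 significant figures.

(a) λ_max = b/T = 2.898×10⁻³/2568 = 1.129×10⁻⁶ m = 1.13 μm.
Lateral area A = 2πrL = 2π×1.09×10⁻⁴×0.0224 = 1.53410×10⁻⁵ m².
(b) P = εσAT⁴ = 0.471×5.670×10⁻⁸×1.53410×10⁻⁵×(2568)⁴ = 17.8 W.

λ_max ≈ 1.13 μm; P ≈ 17.8 W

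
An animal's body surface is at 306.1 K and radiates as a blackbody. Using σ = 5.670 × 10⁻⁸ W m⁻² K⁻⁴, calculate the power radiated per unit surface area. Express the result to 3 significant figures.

I ≈ 498 W/m²

Stefan–Boltzmann: I = σT⁴ = 5.670×10⁻⁸ × (306.1)⁴ = 498 W/m².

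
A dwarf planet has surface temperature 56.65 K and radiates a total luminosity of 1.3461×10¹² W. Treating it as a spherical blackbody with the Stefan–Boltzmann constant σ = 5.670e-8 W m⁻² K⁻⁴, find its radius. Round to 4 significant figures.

L = 4πR²σT⁴ ⇒ R = √(L/(4πσT⁴)).
σT⁴ = 0.583959 W/m², so R = √(1.3461×10¹²/(4π×0.583959)) = 4.283×10⁵ m.

R ≈ 4.283×10⁵ m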